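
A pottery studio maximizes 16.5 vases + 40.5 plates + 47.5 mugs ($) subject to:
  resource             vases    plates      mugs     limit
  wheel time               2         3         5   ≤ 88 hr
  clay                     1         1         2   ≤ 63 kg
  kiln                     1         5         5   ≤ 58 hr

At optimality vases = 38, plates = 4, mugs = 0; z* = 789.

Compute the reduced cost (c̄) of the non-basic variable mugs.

-5

Binding: wheel time and kiln. Non-binding: clay (21 unused).
Since clay is not tight, its dual is 0.
From A_Bᵀ y = c: 2·y_wheel time + 1·y_kiln = 16.5; 3·y_wheel time + 5·y_kiln = 40.5.
→ y_wheel time = 6 and y_kiln = 4.5.
Reduced cost of mugs: c₃ − yᵀa₃ = 47.5 − (6·5 + 4.5·5) = 47.5 − 52.5 = -5.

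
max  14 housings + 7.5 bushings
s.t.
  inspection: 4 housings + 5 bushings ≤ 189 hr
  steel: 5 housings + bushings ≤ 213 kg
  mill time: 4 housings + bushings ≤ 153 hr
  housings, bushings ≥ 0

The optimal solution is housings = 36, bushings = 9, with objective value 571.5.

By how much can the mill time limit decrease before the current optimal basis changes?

115.2

Binding constraints: inspection, mill time. The basis is B = [[4,5],[4,1]] with det -16.
Per unit decrease in mill time, x* moves by d = (-0.3125, 0.25).
The basis stays optimal until housings reaches 0; allowable decrease = 115.2 hr.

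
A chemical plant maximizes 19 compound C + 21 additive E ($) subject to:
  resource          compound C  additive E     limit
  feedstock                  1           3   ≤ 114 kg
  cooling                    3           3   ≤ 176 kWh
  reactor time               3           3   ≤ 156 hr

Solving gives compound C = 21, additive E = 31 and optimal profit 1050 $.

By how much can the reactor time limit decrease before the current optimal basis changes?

Binding constraints: feedstock, reactor time. The basis is B = [[1,3],[3,3]] with det -6.
Per unit decrease in reactor time, x* moves by d = (-0.5, 0.1667).
The basis stays optimal until compound C reaches 0; allowable decrease = 42 hr.

42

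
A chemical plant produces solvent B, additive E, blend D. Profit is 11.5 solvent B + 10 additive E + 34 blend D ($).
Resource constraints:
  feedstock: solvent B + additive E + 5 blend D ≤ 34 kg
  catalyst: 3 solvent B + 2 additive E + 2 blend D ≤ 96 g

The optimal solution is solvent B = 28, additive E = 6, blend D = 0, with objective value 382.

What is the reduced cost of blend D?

Check each constraint at x*: feedstock 34/34 (tight); catalyst 96/96 (tight).
From A_Bᵀ y = c: 1·y_feedstock + 3·y_catalyst = 11.5; 1·y_feedstock + 2·y_catalyst = 10.
This yields shadow prices y_feedstock = 7, y_catalyst = 1.5.
Reduced cost of blend D: c₃ − yᵀa₃ = 34 − (7·5 + 1.5·2) = 34 − 38 = -4.

-4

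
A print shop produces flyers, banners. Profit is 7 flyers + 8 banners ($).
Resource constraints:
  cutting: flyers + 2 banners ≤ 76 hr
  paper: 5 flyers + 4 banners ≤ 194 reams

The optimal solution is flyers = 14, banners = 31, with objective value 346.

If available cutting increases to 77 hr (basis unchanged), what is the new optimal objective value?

348

Check each constraint at x*: cutting 76/76 (tight); paper 194/194 (tight).
Dual feasibility on the basic columns requires 1·y_cutting + 5·y_paper = 7, 2·y_cutting + 4·y_paper = 8.
This yields shadow prices y_cutting = 2, y_paper = 1.
Δz = y_cutting·Δb = 2 × (1) = 2, so new z* = 346 + 2 = 348.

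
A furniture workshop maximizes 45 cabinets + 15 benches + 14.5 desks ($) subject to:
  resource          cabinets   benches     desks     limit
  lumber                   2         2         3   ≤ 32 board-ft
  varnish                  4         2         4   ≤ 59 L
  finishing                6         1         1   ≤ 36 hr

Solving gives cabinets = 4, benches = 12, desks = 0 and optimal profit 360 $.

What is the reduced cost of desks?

Binding: lumber and finishing. Non-binding: varnish (19 unused).
Since varnish is not tight, its dual is 0.
Dual feasibility on the basic columns requires 2·y_lumber + 6·y_finishing = 45, 2·y_lumber + 1·y_finishing = 15.
Solving: y_lumber = 4.5, y_finishing = 6.
Reduced cost of desks: c₃ − yᵀa₃ = 14.5 − (4.5·3 + 6·1) = 14.5 − 19.5 = -5.

-5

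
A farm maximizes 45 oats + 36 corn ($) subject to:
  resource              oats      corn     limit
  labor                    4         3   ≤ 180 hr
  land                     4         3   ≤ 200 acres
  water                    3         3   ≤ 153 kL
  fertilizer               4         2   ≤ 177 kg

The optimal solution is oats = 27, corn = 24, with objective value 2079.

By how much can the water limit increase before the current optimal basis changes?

27

Binding constraints: labor, water. The basis is B = [[4,3],[3,3]] with det 3.
Per unit increase in water, x* moves by d = (-1, 1.3333).
The basis stays optimal until oats reaches 0; allowable increase = 27 kL.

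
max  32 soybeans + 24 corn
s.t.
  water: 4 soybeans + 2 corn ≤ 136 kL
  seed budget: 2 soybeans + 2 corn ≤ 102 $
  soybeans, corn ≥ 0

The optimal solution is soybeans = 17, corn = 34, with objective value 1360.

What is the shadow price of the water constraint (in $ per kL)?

Check each constraint at x*: water 136/136 (tight); seed budget 102/102 (tight).
The binding rows give the dual system: 4·y_water + 2·y_seed budget = 32 and 2·y_water + 2·y_seed budget = 24.
Solving: y_water = 4, y_seed budget = 8.
Shadow price of water = 4.

4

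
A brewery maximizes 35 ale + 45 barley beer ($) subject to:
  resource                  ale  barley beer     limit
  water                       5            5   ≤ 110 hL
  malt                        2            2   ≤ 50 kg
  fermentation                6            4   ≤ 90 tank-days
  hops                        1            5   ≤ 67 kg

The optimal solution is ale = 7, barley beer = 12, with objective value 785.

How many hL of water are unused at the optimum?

15

water used = 5·7 + 5·12 = 95; slack = 110 − 95 = 15.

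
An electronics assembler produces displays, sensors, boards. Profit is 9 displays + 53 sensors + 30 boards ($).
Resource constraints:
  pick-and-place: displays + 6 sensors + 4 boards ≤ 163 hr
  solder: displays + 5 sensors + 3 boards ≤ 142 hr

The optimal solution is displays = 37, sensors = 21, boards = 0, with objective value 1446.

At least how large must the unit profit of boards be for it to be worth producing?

Both pick-and-place and solder are binding at x*.
Dual feasibility on the basic columns requires 1·y_pick-and-place + 1·y_solder = 9, 6·y_pick-and-place + 5·y_solder = 53.
This yields shadow prices y_pick-and-place = 8, y_solder = 1.
boards enters the basis when its profit ≥ yᵀa₃ = 8·4 + 1·3 = 35.

35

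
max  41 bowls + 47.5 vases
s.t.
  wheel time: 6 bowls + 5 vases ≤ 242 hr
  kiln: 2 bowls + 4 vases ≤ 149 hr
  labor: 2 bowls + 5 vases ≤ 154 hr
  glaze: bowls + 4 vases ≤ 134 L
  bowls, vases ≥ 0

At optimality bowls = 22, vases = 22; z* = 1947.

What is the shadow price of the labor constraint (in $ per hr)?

Check each constraint at x*: wheel time 242/242 (tight); kiln 132/149 (slack 17); labor 154/154 (tight); glaze 110/134 (slack 24).
By complementary slackness, y = 0 for the non-binding constraints.
The binding rows give the dual system: 6·y_wheel time + 2·y_labor = 41 and 5·y_wheel time + 5·y_labor = 47.5.
Solving: y_wheel time = 5.5, y_labor = 4.
Shadow price of labor = 4.

4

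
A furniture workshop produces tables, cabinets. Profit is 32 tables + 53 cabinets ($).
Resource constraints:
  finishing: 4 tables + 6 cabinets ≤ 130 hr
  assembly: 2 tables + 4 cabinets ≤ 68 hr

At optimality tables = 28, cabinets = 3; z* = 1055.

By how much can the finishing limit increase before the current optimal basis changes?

Binding constraints: finishing, assembly. The basis is B = [[4,6],[2,4]] with det 4.
Per unit increase in finishing, x* moves by d = (1, -0.5).
The basis stays optimal until cabinets reaches 0; allowable increase = 6 hr.

6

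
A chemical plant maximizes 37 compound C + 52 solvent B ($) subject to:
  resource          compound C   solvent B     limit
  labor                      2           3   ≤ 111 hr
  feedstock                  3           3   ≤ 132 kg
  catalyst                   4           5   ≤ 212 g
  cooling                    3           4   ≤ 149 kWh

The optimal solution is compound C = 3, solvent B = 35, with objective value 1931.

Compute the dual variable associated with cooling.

Binding: labor and cooling. Non-binding: feedstock (18 unused), catalyst (25 unused).
Slack constraints have shadow price 0 (complementary slackness).
Dual feasibility on the basic columns requires 2·y_labor + 3·y_cooling = 37, 3·y_labor + 4·y_cooling = 52.
→ y_labor = 8 and y_cooling = 7.
Shadow price of cooling = 7.

7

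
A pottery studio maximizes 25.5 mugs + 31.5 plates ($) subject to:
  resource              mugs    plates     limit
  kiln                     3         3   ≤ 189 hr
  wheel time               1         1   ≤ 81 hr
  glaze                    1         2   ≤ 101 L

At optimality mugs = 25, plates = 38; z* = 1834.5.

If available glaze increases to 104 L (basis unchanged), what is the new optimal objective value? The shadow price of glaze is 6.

Δb = 3, so new z* = 1834.5 + (6)·(3) = 1834.5 + 18 = 1852.5.

1852.5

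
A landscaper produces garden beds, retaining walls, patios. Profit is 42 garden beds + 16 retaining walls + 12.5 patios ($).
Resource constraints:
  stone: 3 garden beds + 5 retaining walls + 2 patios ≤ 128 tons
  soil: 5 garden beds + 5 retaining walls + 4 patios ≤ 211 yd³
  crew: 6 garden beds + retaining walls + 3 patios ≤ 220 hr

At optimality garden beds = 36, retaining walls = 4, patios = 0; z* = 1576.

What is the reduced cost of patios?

Binding: stone and crew. Non-binding: soil (11 unused).
Slack constraints have shadow price 0 (complementary slackness).
The binding rows give the dual system: 3·y_stone + 6·y_crew = 42 and 5·y_stone + 1·y_crew = 16.
→ y_stone = 2 and y_crew = 6.
Reduced cost of patios: c₃ − yᵀa₃ = 12.5 − (2·2 + 6·3) = 12.5 − 22 = -9.5.

-9.5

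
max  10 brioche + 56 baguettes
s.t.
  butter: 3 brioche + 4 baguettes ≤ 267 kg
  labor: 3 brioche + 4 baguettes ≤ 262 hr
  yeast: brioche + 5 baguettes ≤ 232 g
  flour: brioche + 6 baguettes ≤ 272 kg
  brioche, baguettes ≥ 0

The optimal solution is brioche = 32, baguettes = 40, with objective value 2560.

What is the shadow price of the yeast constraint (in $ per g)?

Check each constraint at x*: butter 256/267 (slack 11); labor 256/262 (slack 6); yeast 232/232 (tight); flour 272/272 (tight).
Slack constraints have shadow price 0 (complementary slackness).
From A_Bᵀ y = c: 1·y_yeast + 1·y_flour = 10; 5·y_yeast + 6·y_flour = 56.
→ y_yeast = 4 and y_flour = 6.
Shadow price of yeast = 4.

4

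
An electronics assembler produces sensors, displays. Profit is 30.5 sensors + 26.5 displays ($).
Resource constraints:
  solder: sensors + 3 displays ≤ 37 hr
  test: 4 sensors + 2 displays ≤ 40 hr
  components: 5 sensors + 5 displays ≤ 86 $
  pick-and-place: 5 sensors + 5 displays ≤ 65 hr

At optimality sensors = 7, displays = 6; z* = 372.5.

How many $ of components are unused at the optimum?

21

components used = 5·7 + 5·6 = 65; slack = 86 − 65 = 21.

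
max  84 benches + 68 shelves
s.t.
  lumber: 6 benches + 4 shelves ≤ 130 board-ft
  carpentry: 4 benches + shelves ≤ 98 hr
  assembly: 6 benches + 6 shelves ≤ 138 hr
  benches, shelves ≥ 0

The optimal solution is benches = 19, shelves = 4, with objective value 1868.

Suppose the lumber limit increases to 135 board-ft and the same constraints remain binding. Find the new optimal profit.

Check each constraint at x*: lumber 130/130 (tight); carpentry 80/98 (slack 18); assembly 138/138 (tight).
Slack constraints have shadow price 0 (complementary slackness).
Dual feasibility on the basic columns requires 6·y_lumber + 6·y_assembly = 84, 4·y_lumber + 6·y_assembly = 68.
→ y_lumber = 8 and y_assembly = 6.
Δz = y_lumber·Δb = 8 × (5) = 40, so new z* = 1868 + 40 = 1908.

1908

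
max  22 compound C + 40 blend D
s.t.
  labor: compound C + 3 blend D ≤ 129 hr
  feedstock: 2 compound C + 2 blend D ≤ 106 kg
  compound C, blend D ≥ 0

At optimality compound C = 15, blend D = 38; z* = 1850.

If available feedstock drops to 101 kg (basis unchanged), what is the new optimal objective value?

At the optimum: labor uses 129 of 129 (binding); feedstock uses 106 of 106 (binding).
From A_Bᵀ y = c: 1·y_labor + 2·y_feedstock = 22; 3·y_labor + 2·y_feedstock = 40.
This yields shadow prices y_labor = 9, y_feedstock = 6.5.
Δz = y_feedstock·Δb = 6.5 × (-5) = -32.5, so new z* = 1850 − 32.5 = 1817.5.

1817.5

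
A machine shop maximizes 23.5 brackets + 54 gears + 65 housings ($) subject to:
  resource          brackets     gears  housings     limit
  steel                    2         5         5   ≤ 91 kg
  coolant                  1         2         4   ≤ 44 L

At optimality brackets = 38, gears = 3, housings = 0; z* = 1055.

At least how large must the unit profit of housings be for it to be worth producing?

Check each constraint at x*: steel 91/91 (tight); coolant 44/44 (tight).
From A_Bᵀ y = c: 2·y_steel + 1·y_coolant = 23.5; 5·y_steel + 2·y_coolant = 54.
→ y_steel = 7 and y_coolant = 9.5.
housings enters the basis when its profit ≥ yᵀa₃ = 7·5 + 9.5·4 = 73.

73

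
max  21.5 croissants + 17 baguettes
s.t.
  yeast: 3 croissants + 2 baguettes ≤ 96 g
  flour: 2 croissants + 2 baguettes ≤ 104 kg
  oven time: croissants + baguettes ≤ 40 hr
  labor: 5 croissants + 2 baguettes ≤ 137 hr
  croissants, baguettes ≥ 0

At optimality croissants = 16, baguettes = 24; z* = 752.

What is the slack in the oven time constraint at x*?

oven time used = 1·16 + 1·24 = 40; slack = 40 − 40 = 0.

0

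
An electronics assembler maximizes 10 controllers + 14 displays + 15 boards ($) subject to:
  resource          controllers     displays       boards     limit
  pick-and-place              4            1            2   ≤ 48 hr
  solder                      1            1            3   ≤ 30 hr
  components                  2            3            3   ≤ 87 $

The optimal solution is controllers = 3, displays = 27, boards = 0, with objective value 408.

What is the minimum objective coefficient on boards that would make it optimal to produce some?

Binding: solder and components. Non-binding: pick-and-place (9 unused).
Since pick-and-place is not tight, its dual is 0.
Dual feasibility on the basic columns requires 1·y_solder + 2·y_components = 10, 1·y_solder + 3·y_components = 14.
This yields shadow prices y_solder = 2, y_components = 4.
boards enters the basis when its profit ≥ yᵀa₃ = 2·3 + 4·3 = 18.

18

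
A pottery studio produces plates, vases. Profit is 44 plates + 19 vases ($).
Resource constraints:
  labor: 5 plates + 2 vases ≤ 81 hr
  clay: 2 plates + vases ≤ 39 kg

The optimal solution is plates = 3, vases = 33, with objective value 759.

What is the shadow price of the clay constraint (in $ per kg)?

7

Both labor and clay are binding at x*.
From A_Bᵀ y = c: 5·y_labor + 2·y_clay = 44; 2·y_labor + 1·y_clay = 19.
→ y_labor = 6 and y_clay = 7.
Shadow price of clay = 7.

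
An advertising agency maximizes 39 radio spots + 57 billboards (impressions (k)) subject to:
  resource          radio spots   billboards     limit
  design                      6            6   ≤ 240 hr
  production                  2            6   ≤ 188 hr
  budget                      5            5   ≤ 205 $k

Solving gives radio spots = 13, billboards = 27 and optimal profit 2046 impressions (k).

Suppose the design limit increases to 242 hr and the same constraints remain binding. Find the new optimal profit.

Binding: design and production. Non-binding: budget (5 unused).
Since budget is not tight, its dual is 0.
The binding rows give the dual system: 6·y_design + 2·y_production = 39 and 6·y_design + 6·y_production = 57.
This yields shadow prices y_design = 5, y_production = 4.5.
Δz = y_design·Δb = 5 × (2) = 10, so new z* = 2046 + 10 = 2056.

2056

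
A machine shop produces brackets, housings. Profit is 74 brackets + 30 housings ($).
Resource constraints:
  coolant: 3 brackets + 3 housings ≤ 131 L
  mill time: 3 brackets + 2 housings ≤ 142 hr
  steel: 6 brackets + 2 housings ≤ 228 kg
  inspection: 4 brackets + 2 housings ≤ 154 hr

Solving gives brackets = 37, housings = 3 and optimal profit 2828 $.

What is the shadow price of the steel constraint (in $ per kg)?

Binding: steel and inspection. Non-binding: coolant (11 unused), mill time (25 unused).
Slack constraints have shadow price 0 (complementary slackness).
From A_Bᵀ y = c: 6·y_steel + 4·y_inspection = 74; 2·y_steel + 2·y_inspection = 30.
→ y_steel = 7 and y_inspection = 8.
Shadow price of steel = 7.

7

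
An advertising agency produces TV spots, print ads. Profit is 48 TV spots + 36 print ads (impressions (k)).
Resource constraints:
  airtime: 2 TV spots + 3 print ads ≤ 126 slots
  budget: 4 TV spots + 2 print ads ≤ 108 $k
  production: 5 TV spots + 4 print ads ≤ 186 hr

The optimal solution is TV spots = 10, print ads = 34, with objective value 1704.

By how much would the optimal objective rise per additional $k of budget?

2

At the optimum: airtime uses 122 of 126 (slack = 4); budget uses 108 of 108 (binding); production uses 186 of 186 (binding).
Slack constraints have shadow price 0 (complementary slackness).
From A_Bᵀ y = c: 4·y_budget + 5·y_production = 48; 2·y_budget + 4·y_production = 36.
→ y_budget = 2 and y_production = 8.
Shadow price of budget = 2.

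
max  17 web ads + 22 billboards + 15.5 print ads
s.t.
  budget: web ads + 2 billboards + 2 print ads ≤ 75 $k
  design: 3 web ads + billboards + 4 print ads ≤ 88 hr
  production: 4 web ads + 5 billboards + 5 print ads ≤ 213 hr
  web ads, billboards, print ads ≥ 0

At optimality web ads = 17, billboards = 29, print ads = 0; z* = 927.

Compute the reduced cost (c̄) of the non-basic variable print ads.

At the optimum: budget uses 75 of 75 (binding); design uses 80 of 88 (slack = 8); production uses 213 of 213 (binding).
By complementary slackness, y = 0 for the non-binding constraint.
From A_Bᵀ y = c: 1·y_budget + 4·y_production = 17; 2·y_budget + 5·y_production = 22.
Solving: y_budget = 1, y_production = 4.
Reduced cost of print ads: c₃ − yᵀa₃ = 15.5 − (1·2 + 4·5) = 15.5 − 22 = -6.5.

-6.5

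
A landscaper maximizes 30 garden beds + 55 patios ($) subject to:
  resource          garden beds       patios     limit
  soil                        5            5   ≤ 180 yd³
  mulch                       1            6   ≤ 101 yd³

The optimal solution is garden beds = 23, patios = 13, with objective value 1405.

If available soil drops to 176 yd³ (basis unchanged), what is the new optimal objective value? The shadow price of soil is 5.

1385

Δb = -4, so new z* = 1405 + (5)·(-4) = 1405 − 20 = 1385.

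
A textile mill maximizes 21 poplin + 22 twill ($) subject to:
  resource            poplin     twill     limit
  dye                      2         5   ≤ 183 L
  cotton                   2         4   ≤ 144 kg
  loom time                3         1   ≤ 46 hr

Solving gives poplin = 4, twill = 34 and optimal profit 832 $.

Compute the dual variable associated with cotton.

At the optimum: dye uses 178 of 183 (slack = 5); cotton uses 144 of 144 (binding); loom time uses 46 of 46 (binding).
By complementary slackness, y = 0 for the non-binding constraint.
The binding rows give the dual system: 2·y_cotton + 3·y_loom time = 21 and 4·y_cotton + 1·y_loom time = 22.
→ y_cotton = 4.5 and y_loom time = 4.
Shadow price of cotton = 4.5.

4.5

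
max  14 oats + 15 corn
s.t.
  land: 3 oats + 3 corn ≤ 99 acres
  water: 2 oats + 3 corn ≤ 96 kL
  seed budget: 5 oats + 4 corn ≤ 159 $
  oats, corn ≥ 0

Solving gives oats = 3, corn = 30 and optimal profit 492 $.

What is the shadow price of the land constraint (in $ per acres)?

4

Binding: land and water. Non-binding: seed budget (24 unused).
By complementary slackness, y = 0 for the non-binding constraint.
From A_Bᵀ y = c: 3·y_land + 2·y_water = 14; 3·y_land + 3·y_water = 15.
Solving: y_land = 4, y_water = 1.
Shadow price of land = 4.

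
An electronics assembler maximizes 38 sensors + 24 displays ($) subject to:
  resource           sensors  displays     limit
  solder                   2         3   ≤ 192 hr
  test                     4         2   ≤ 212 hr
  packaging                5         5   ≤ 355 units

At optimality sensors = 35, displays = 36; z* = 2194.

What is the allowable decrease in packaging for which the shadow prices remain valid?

90

Binding constraints: test, packaging. The basis is B = [[4,2],[5,5]] with det 10.
Per unit decrease in packaging, x* moves by d = (0.2, -0.4).
The basis stays optimal until displays reaches 0; allowable decrease = 90 units.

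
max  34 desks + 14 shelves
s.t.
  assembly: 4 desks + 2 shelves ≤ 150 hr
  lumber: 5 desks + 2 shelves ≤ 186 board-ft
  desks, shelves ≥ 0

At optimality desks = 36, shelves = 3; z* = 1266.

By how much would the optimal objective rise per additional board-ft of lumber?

At the optimum: assembly uses 150 of 150 (binding); lumber uses 186 of 186 (binding).
Dual feasibility on the basic columns requires 4·y_assembly + 5·y_lumber = 34, 2·y_assembly + 2·y_lumber = 14.
This yields shadow prices y_assembly = 1, y_lumber = 6.
Shadow price of lumber = 6.

6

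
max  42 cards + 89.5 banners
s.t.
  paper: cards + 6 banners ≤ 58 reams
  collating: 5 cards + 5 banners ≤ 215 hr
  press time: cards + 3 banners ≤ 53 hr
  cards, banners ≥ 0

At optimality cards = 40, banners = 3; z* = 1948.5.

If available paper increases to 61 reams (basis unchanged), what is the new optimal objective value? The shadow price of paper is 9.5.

1977

Δb = 3, so new z* = 1948.5 + (9.5)·(3) = 1948.5 + 28.5 = 1977.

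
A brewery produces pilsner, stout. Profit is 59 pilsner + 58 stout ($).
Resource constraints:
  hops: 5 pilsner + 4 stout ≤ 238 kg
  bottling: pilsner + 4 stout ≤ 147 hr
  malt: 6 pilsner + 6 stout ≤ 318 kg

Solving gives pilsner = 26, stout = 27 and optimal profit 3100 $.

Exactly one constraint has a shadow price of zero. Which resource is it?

hops: 238/238 (binding)
bottling: 134/147 (slack 13)
malt: 318/318 (binding)
By complementary slackness, a constraint with positive slack has shadow price 0 → bottling.

bottling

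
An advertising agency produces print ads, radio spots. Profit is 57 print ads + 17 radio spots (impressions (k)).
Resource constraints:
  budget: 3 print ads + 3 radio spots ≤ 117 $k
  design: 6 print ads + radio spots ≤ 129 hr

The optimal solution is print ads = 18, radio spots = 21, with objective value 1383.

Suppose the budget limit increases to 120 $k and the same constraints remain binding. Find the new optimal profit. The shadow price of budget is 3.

1392

Δb = 3, so new z* = 1383 + (3)·(3) = 1383 + 9 = 1392.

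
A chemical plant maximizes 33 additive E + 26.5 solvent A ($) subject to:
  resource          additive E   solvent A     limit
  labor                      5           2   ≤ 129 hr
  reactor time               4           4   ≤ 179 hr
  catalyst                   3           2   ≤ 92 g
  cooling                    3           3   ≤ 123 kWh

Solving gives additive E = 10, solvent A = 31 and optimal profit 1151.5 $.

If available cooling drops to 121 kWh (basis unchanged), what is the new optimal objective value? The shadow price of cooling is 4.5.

Δb = -2, so new z* = 1151.5 + (4.5)·(-2) = 1151.5 − 9 = 1142.5.

1142.5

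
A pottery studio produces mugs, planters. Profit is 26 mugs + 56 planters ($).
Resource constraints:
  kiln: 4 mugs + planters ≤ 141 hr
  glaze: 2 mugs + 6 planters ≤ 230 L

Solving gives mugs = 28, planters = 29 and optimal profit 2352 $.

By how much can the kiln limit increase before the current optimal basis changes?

Binding constraints: kiln, glaze. The basis is B = [[4,1],[2,6]] with det 22.
Per unit increase in kiln, x* moves by d = (0.2727, -0.0909).
The basis stays optimal until planters reaches 0; allowable increase = 319 hr.

319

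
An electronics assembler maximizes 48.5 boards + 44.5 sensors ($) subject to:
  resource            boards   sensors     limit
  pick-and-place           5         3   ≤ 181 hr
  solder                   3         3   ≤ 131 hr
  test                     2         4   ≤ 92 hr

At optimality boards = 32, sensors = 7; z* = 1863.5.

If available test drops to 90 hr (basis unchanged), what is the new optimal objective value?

1852.5

At the optimum: pick-and-place uses 181 of 181 (binding); solder uses 117 of 131 (slack = 14); test uses 92 of 92 (binding).
Since solder is not tight, its dual is 0.
Dual feasibility on the basic columns requires 5·y_pick-and-place + 2·y_test = 48.5, 3·y_pick-and-place + 4·y_test = 44.5.
Solving: y_pick-and-place = 7.5, y_test = 5.5.
Δz = y_test·Δb = 5.5 × (-2) = -11, so new z* = 1863.5 − 11 = 1852.5.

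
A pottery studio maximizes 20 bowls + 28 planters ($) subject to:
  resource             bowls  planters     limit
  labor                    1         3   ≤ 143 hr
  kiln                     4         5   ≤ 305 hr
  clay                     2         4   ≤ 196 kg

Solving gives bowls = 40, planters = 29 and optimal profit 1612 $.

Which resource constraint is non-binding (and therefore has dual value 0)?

labor

labor: 127/143 (slack 16)
kiln: 305/305 (binding)
clay: 196/196 (binding)
By complementary slackness, a constraint with positive slack has shadow price 0 → labor.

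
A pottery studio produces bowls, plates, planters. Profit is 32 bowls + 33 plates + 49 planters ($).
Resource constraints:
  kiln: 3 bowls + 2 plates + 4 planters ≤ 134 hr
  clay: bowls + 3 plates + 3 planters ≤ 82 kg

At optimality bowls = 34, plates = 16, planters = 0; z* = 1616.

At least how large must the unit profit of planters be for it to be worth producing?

51

Check each constraint at x*: kiln 134/134 (tight); clay 82/82 (tight).
The binding rows give the dual system: 3·y_kiln + 1·y_clay = 32 and 2·y_kiln + 3·y_clay = 33.
Solving: y_kiln = 9, y_clay = 5.
planters enters the basis when its profit ≥ yᵀa₃ = 9·4 + 5·3 = 51.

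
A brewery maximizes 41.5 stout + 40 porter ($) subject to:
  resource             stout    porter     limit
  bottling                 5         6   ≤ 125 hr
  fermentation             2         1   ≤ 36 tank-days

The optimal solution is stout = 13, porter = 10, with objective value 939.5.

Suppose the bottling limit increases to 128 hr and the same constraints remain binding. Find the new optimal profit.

956

At the optimum: bottling uses 125 of 125 (binding); fermentation uses 36 of 36 (binding).
From A_Bᵀ y = c: 5·y_bottling + 2·y_fermentation = 41.5; 6·y_bottling + 1·y_fermentation = 40.
This yields shadow prices y_bottling = 5.5, y_fermentation = 7.
Δz = y_bottling·Δb = 5.5 × (3) = 16.5, so new z* = 939.5 + 16.5 = 956.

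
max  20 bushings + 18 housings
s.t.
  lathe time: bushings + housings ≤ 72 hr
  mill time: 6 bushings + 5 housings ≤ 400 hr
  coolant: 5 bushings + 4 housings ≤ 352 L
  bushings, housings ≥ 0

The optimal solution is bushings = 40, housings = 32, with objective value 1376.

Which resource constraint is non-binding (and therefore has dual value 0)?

lathe time: 72/72 (binding)
mill time: 400/400 (binding)
coolant: 328/352 (slack 24)
By complementary slackness, a constraint with positive slack has shadow price 0 → coolant.

coolant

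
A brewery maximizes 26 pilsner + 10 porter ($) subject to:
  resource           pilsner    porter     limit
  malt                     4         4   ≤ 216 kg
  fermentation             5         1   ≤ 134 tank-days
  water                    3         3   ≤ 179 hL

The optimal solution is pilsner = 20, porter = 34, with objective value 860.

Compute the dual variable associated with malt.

1.5

Binding: malt and fermentation. Non-binding: water (17 unused).
By complementary slackness, y = 0 for the non-binding constraint.
Dual feasibility on the basic columns requires 4·y_malt + 5·y_fermentation = 26, 4·y_malt + 1·y_fermentation = 10.
→ y_malt = 1.5 and y_fermentation = 4.
Shadow price of malt = 1.5.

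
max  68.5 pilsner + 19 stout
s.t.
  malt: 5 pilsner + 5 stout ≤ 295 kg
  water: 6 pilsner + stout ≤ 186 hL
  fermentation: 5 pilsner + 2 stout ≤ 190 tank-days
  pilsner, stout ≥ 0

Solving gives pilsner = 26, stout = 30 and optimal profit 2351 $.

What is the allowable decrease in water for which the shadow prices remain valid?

Binding constraints: water, fermentation. The basis is B = [[6,1],[5,2]] with det 7.
Per unit decrease in water, x* moves by d = (-0.2857, 0.7143).
The basis stays optimal until malt becomes binding; allowable decrease = 7 hL.

7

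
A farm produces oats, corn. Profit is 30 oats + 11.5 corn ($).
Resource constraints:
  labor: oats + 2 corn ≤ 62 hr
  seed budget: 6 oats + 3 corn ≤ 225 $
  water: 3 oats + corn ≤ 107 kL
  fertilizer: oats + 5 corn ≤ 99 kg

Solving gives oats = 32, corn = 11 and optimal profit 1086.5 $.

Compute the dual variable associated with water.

7

At the optimum: labor uses 54 of 62 (slack = 8); seed budget uses 225 of 225 (binding); water uses 107 of 107 (binding); fertilizer uses 87 of 99 (slack = 12).
Slack constraints have shadow price 0 (complementary slackness).
The binding rows give the dual system: 6·y_seed budget + 3·y_water = 30 and 3·y_seed budget + 1·y_water = 11.5.
Solving: y_seed budget = 1.5, y_water = 7.
Shadow price of water = 7.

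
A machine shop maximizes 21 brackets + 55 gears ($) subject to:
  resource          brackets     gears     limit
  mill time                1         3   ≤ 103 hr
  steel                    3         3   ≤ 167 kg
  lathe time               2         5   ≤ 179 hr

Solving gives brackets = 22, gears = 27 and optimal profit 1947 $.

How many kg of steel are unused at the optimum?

steel used = 3·22 + 3·27 = 147; slack = 167 − 147 = 20.

20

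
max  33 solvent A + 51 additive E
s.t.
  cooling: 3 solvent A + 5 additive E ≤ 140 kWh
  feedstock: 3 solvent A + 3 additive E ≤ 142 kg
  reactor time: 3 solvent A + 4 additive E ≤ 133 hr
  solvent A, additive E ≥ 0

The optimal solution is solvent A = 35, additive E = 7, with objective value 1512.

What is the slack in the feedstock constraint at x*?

16

feedstock used = 3·35 + 3·7 = 126; slack = 142 − 126 = 16.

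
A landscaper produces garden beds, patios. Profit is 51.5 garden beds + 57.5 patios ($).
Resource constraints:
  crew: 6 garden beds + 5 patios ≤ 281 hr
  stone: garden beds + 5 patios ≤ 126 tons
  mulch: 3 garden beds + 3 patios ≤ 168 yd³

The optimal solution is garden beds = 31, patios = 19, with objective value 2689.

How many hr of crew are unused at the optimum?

0

crew used = 6·31 + 5·19 = 281; slack = 281 − 281 = 0.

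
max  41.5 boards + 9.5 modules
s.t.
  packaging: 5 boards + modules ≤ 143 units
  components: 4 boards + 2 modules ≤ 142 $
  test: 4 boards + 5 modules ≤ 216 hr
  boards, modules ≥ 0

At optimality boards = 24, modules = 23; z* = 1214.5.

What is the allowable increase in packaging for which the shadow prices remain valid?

Binding constraints: packaging, components. The basis is B = [[5,1],[4,2]] with det 6.
Per unit increase in packaging, x* moves by d = (0.3333, -0.6667).
The basis stays optimal until modules reaches 0; allowable increase = 34.5 units.

34.5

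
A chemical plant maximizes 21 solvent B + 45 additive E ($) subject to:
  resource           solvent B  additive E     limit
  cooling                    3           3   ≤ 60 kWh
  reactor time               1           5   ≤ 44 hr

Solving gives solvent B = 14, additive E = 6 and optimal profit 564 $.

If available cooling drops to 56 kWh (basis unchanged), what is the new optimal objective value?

544

At the optimum: cooling uses 60 of 60 (binding); reactor time uses 44 of 44 (binding).
Dual feasibility on the basic columns requires 3·y_cooling + 1·y_reactor time = 21, 3·y_cooling + 5·y_reactor time = 45.
This yields shadow prices y_cooling = 5, y_reactor time = 6.
Δz = y_cooling·Δb = 5 × (-4) = -20, so new z* = 564 − 20 = 544.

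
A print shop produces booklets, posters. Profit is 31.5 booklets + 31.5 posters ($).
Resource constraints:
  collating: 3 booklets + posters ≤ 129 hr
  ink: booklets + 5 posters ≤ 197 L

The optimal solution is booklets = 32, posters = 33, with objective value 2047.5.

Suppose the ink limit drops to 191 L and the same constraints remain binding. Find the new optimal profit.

2020.5

Both collating and ink are binding at x*.
Dual feasibility on the basic columns requires 3·y_collating + 1·y_ink = 31.5, 1·y_collating + 5·y_ink = 31.5.
This yields shadow prices y_collating = 9, y_ink = 4.5.
Δz = y_ink·Δb = 4.5 × (-6) = -27, so new z* = 2047.5 − 27 = 2020.5.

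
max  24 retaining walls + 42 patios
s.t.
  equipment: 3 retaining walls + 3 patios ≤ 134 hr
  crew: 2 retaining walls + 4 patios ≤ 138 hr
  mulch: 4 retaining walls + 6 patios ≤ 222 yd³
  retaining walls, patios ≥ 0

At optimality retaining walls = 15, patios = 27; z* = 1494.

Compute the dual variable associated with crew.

Binding: crew and mulch. Non-binding: equipment (8 unused).
By complementary slackness, y = 0 for the non-binding constraint.
Dual feasibility on the basic columns requires 2·y_crew + 4·y_mulch = 24, 4·y_crew + 6·y_mulch = 42.
→ y_crew = 6 and y_mulch = 3.
Shadow price of crew = 6.

6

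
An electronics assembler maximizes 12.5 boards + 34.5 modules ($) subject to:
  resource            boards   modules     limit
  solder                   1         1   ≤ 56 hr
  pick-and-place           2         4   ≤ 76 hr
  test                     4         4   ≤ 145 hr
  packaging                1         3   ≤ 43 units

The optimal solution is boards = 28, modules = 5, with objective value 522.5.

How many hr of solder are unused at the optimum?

23

solder used = 1·28 + 1·5 = 33; slack = 56 − 33 = 23.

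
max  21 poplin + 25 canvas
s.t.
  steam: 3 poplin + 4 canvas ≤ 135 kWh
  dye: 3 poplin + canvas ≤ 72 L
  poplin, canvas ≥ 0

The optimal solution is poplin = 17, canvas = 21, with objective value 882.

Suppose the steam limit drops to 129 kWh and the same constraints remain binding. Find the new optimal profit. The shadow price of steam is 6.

846

Δb = -6, so new z* = 882 + (6)·(-6) = 882 − 36 = 846.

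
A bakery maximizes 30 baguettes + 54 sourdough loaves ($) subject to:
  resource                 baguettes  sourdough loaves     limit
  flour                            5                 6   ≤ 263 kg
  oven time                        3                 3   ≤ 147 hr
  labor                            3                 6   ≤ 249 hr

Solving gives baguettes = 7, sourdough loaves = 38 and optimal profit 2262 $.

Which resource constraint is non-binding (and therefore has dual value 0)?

flour: 263/263 (binding)
oven time: 135/147 (slack 12)
labor: 249/249 (binding)
By complementary slackness, a constraint with positive slack has shadow price 0 → oven time.

oven time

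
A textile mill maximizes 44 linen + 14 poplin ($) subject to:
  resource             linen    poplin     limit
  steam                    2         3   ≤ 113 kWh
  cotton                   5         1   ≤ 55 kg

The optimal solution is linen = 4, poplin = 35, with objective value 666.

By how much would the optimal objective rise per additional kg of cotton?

8

At the optimum: steam uses 113 of 113 (binding); cotton uses 55 of 55 (binding).
The binding rows give the dual system: 2·y_steam + 5·y_cotton = 44 and 3·y_steam + 1·y_cotton = 14.
→ y_steam = 2 and y_cotton = 8.
Shadow price of cotton = 8.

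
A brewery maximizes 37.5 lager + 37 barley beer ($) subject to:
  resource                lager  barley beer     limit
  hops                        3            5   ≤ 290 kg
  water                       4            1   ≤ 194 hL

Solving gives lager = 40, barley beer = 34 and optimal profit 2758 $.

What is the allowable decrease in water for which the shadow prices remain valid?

136

Binding constraints: hops, water. The basis is B = [[3,5],[4,1]] with det -17.
Per unit decrease in water, x* moves by d = (-0.2941, 0.1765).
The basis stays optimal until lager reaches 0; allowable decrease = 136 hL.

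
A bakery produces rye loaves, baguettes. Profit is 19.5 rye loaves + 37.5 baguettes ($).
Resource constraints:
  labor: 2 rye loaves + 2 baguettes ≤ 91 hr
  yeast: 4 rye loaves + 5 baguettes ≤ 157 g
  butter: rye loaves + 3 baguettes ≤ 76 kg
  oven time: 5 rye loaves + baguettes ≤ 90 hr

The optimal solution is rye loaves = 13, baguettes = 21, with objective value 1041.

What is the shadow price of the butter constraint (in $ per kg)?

7.5

Binding: yeast and butter. Non-binding: labor (23 unused), oven time (4 unused).
By complementary slackness, y = 0 for the non-binding constraints.
The binding rows give the dual system: 4·y_yeast + 1·y_butter = 19.5 and 5·y_yeast + 3·y_butter = 37.5.
Solving: y_yeast = 3, y_butter = 7.5.
Shadow price of butter = 7.5.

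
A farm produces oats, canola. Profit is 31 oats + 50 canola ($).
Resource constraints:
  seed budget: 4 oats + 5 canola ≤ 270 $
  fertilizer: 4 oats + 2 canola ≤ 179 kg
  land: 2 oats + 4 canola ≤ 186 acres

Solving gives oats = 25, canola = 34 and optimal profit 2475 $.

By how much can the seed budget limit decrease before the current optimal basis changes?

37.5

Binding constraints: seed budget, land. The basis is B = [[4,5],[2,4]] with det 6.
Per unit decrease in seed budget, x* moves by d = (-0.6667, 0.3333).
The basis stays optimal until oats reaches 0; allowable decrease = 37.5 $.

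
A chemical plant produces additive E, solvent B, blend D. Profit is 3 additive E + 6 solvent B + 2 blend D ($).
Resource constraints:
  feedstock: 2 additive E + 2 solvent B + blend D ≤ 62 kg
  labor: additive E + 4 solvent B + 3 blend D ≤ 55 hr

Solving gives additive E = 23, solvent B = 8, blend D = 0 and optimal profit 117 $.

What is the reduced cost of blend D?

-2

Both feedstock and labor are binding at x*.
The binding rows give the dual system: 2·y_feedstock + 1·y_labor = 3 and 2·y_feedstock + 4·y_labor = 6.
Solving: y_feedstock = 1, y_labor = 1.
Reduced cost of blend D: c₃ − yᵀa₃ = 2 − (1·1 + 1·3) = 2 − 4 = -2.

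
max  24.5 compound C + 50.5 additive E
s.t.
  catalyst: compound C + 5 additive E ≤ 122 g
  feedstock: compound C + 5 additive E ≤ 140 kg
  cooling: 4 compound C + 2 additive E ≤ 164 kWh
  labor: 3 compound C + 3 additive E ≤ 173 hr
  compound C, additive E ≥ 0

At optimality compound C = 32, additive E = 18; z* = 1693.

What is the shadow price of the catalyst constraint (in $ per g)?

8.5

Binding: catalyst and cooling. Non-binding: feedstock (18 unused), labor (23 unused).
By complementary slackness, y = 0 for the non-binding constraints.
From A_Bᵀ y = c: 1·y_catalyst + 4·y_cooling = 24.5; 5·y_catalyst + 2·y_cooling = 50.5.
Solving: y_catalyst = 8.5, y_cooling = 4.
Shadow price of catalyst = 8.5.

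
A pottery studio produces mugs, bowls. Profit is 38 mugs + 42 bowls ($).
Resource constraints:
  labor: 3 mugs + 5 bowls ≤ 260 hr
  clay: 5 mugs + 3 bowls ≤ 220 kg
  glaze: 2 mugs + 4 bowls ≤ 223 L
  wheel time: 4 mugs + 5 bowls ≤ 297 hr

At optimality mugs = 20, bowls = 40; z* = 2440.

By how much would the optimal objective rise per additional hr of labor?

6

Check each constraint at x*: labor 260/260 (tight); clay 220/220 (tight); glaze 200/223 (slack 23); wheel time 280/297 (slack 17).
Slack constraints have shadow price 0 (complementary slackness).
Dual feasibility on the basic columns requires 3·y_labor + 5·y_clay = 38, 5·y_labor + 3·y_clay = 42.
Solving: y_labor = 6, y_clay = 4.
Shadow price of labor = 6.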